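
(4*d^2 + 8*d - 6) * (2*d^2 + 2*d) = 8*d^4 + 24*d^3 + 4*d^2 - 12*d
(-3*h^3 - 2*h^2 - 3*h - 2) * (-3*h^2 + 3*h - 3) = 9*h^5 - 3*h^4 + 12*h^3 + 3*h^2 + 3*h + 6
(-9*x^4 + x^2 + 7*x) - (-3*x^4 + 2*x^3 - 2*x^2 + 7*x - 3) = -6*x^4 - 2*x^3 + 3*x^2 + 3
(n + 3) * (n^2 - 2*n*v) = n^3 - 2*n^2*v + 3*n^2 - 6*n*v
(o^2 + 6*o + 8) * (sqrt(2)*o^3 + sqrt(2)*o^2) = sqrt(2)*o^5 + 7*sqrt(2)*o^4 + 14*sqrt(2)*o^3 + 8*sqrt(2)*o^2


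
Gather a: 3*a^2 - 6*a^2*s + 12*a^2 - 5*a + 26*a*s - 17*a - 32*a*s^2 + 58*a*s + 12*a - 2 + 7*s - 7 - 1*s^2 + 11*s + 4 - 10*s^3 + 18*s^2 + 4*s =a^2*(15 - 6*s) + a*(-32*s^2 + 84*s - 10) - 10*s^3 + 17*s^2 + 22*s - 5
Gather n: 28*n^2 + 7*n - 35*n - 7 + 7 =28*n^2 - 28*n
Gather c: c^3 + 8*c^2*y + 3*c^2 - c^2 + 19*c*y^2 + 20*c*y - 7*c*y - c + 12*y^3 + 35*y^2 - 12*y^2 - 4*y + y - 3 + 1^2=c^3 + c^2*(8*y + 2) + c*(19*y^2 + 13*y - 1) + 12*y^3 + 23*y^2 - 3*y - 2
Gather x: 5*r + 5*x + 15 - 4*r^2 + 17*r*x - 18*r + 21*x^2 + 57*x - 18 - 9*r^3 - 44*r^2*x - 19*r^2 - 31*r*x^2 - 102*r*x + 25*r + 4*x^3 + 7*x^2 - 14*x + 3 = -9*r^3 - 23*r^2 + 12*r + 4*x^3 + x^2*(28 - 31*r) + x*(-44*r^2 - 85*r + 48)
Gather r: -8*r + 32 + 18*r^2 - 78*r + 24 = 18*r^2 - 86*r + 56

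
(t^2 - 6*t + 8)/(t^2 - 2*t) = (t - 4)/t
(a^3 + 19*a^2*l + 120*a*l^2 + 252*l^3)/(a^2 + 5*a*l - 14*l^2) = (a^2 + 12*a*l + 36*l^2)/(a - 2*l)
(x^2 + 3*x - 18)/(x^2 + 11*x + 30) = (x - 3)/(x + 5)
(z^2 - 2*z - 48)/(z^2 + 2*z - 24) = (z - 8)/(z - 4)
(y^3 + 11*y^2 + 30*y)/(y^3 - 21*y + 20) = y*(y + 6)/(y^2 - 5*y + 4)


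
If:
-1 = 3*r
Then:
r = -1/3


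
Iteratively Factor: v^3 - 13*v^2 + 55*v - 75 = (v - 3)*(v^2 - 10*v + 25) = (v - 5)*(v - 3)*(v - 5)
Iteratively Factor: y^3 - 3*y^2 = (y)*(y^2 - 3*y) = y*(y - 3)*(y)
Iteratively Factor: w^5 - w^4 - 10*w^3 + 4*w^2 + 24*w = (w + 2)*(w^4 - 3*w^3 - 4*w^2 + 12*w) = w*(w + 2)*(w^3 - 3*w^2 - 4*w + 12) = w*(w - 3)*(w + 2)*(w^2 - 4) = w*(w - 3)*(w + 2)^2*(w - 2)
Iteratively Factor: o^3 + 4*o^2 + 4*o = (o)*(o^2 + 4*o + 4) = o*(o + 2)*(o + 2)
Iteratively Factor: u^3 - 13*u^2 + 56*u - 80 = (u - 4)*(u^2 - 9*u + 20) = (u - 4)^2*(u - 5)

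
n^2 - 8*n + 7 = (n - 7)*(n - 1)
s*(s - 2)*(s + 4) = s^3 + 2*s^2 - 8*s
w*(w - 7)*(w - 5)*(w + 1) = w^4 - 11*w^3 + 23*w^2 + 35*w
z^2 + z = z*(z + 1)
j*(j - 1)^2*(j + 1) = j^4 - j^3 - j^2 + j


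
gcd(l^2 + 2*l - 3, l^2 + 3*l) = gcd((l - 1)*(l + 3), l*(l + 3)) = l + 3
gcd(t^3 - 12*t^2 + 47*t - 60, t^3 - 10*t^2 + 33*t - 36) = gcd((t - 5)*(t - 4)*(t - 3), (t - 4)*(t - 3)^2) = t^2 - 7*t + 12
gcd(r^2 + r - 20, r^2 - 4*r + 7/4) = 1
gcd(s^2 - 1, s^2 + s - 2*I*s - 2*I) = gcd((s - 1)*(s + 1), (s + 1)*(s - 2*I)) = s + 1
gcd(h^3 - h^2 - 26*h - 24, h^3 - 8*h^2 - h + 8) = h + 1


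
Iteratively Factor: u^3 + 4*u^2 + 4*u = (u)*(u^2 + 4*u + 4) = u*(u + 2)*(u + 2)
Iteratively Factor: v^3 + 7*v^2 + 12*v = (v + 4)*(v^2 + 3*v) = (v + 3)*(v + 4)*(v)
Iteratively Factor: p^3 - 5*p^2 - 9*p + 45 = (p - 3)*(p^2 - 2*p - 15) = (p - 3)*(p + 3)*(p - 5)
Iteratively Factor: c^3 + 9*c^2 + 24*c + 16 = (c + 4)*(c^2 + 5*c + 4) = (c + 4)^2*(c + 1)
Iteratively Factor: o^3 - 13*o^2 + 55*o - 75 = (o - 5)*(o^2 - 8*o + 15) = (o - 5)*(o - 3)*(o - 5)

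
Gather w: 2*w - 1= 2*w - 1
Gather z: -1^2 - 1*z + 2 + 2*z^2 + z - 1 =2*z^2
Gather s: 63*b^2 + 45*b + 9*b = 63*b^2 + 54*b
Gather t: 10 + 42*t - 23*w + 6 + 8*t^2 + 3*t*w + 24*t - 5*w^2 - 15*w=8*t^2 + t*(3*w + 66) - 5*w^2 - 38*w + 16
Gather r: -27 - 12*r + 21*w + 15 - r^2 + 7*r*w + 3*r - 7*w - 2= -r^2 + r*(7*w - 9) + 14*w - 14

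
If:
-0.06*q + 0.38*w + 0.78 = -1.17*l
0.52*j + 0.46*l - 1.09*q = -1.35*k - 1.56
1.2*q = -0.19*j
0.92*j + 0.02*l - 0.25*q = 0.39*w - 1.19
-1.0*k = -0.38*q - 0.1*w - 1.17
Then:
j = -4.87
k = 0.58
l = 2.24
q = 0.77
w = -8.82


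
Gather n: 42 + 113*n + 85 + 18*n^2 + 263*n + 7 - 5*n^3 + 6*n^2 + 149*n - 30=-5*n^3 + 24*n^2 + 525*n + 104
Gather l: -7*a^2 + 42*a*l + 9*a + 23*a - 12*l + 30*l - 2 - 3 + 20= -7*a^2 + 32*a + l*(42*a + 18) + 15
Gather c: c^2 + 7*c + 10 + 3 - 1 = c^2 + 7*c + 12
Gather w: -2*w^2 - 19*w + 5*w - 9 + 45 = -2*w^2 - 14*w + 36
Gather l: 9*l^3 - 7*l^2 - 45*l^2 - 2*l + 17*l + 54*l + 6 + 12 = 9*l^3 - 52*l^2 + 69*l + 18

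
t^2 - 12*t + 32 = (t - 8)*(t - 4)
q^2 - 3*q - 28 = (q - 7)*(q + 4)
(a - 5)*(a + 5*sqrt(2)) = a^2 - 5*a + 5*sqrt(2)*a - 25*sqrt(2)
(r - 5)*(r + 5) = r^2 - 25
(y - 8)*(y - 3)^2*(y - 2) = y^4 - 16*y^3 + 85*y^2 - 186*y + 144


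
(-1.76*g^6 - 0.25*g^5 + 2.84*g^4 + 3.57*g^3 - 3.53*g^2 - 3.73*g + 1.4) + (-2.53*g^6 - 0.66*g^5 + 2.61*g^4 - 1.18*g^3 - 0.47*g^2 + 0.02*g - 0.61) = -4.29*g^6 - 0.91*g^5 + 5.45*g^4 + 2.39*g^3 - 4.0*g^2 - 3.71*g + 0.79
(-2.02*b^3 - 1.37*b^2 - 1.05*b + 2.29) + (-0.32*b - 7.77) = -2.02*b^3 - 1.37*b^2 - 1.37*b - 5.48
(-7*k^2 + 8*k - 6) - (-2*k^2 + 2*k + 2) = -5*k^2 + 6*k - 8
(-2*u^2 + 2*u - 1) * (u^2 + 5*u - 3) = -2*u^4 - 8*u^3 + 15*u^2 - 11*u + 3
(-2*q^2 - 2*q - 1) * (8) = -16*q^2 - 16*q - 8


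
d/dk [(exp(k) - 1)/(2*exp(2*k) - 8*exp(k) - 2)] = (2*(1 - exp(k))*(exp(k) - 2) + exp(2*k) - 4*exp(k) - 1)*exp(k)/(2*(-exp(2*k) + 4*exp(k) + 1)^2)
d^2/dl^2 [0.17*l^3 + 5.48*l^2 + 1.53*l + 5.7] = 1.02*l + 10.96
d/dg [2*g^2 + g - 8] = 4*g + 1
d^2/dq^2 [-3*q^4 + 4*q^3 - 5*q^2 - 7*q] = -36*q^2 + 24*q - 10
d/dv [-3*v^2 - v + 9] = -6*v - 1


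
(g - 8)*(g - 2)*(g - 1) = g^3 - 11*g^2 + 26*g - 16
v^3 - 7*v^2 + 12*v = v*(v - 4)*(v - 3)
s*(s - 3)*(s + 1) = s^3 - 2*s^2 - 3*s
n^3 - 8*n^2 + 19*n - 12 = (n - 4)*(n - 3)*(n - 1)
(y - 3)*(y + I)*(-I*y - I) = -I*y^3 + y^2 + 2*I*y^2 - 2*y + 3*I*y - 3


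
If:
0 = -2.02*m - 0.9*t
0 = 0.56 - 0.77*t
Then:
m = -0.32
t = 0.73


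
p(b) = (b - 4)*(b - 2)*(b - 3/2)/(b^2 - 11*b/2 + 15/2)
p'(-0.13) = 1.09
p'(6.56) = 1.15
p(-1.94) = -3.67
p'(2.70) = -3.17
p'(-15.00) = 1.00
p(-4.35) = -6.16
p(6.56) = 4.09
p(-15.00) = -16.92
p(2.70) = 18.20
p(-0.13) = -1.74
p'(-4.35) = 1.02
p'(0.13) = 1.10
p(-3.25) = -5.03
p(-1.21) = -2.90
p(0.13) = -1.46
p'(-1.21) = 1.06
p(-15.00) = -16.92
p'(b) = (11/2 - 2*b)*(b - 4)*(b - 2)*(b - 3/2)/(b^2 - 11*b/2 + 15/2)^2 + (b - 4)*(b - 2)/(b^2 - 11*b/2 + 15/2) + (b - 4)*(b - 3/2)/(b^2 - 11*b/2 + 15/2) + (b - 2)*(b - 3/2)/(b^2 - 11*b/2 + 15/2)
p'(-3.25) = 1.03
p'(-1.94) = 1.05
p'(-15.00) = 1.00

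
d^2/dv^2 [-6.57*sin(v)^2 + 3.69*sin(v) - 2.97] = -3.69*sin(v) - 13.14*cos(2*v)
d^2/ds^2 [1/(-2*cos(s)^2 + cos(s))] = (4*(1 - cos(2*s))^2 + 15*cos(s)/2 + 9*cos(2*s)/2 - 3*cos(3*s)/2 - 27/2)/((2*cos(s) - 1)^3*cos(s)^3)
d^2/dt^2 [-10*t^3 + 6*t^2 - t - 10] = 12 - 60*t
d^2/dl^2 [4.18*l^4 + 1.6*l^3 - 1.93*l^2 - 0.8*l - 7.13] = 50.16*l^2 + 9.6*l - 3.86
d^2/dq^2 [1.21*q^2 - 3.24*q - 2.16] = 2.42000000000000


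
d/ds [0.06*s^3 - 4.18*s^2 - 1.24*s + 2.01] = 0.18*s^2 - 8.36*s - 1.24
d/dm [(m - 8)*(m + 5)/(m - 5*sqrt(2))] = (-(m - 8)*(m + 5) + (m - 5*sqrt(2))*(2*m - 3))/(m - 5*sqrt(2))^2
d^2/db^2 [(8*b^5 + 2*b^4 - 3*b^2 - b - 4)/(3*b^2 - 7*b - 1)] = 6*(72*b^7 - 442*b^6 + 670*b^5 + 372*b^4 + 40*b^3 - 41*b^2 + 81*b - 68)/(27*b^6 - 189*b^5 + 414*b^4 - 217*b^3 - 138*b^2 - 21*b - 1)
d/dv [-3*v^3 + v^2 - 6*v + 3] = -9*v^2 + 2*v - 6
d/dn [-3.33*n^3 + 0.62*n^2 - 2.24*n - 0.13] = -9.99*n^2 + 1.24*n - 2.24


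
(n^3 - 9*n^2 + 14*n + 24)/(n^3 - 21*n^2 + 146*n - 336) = (n^2 - 3*n - 4)/(n^2 - 15*n + 56)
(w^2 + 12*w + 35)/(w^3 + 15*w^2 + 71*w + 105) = 1/(w + 3)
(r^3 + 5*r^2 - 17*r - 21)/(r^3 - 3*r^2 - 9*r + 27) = (r^2 + 8*r + 7)/(r^2 - 9)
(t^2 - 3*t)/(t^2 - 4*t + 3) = t/(t - 1)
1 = 1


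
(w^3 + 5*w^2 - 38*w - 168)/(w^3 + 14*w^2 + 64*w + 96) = (w^2 + w - 42)/(w^2 + 10*w + 24)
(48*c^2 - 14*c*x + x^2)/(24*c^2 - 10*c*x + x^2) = (-8*c + x)/(-4*c + x)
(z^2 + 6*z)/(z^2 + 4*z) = (z + 6)/(z + 4)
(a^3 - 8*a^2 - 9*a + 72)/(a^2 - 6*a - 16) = (a^2 - 9)/(a + 2)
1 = 1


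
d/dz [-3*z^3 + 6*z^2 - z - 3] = -9*z^2 + 12*z - 1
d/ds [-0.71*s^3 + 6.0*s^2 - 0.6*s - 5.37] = -2.13*s^2 + 12.0*s - 0.6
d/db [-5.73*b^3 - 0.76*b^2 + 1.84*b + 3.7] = -17.19*b^2 - 1.52*b + 1.84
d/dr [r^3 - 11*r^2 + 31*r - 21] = 3*r^2 - 22*r + 31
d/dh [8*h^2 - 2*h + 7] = 16*h - 2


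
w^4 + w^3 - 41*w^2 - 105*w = w*(w - 7)*(w + 3)*(w + 5)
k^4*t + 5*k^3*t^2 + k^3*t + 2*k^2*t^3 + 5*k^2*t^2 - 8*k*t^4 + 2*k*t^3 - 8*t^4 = (k - t)*(k + 2*t)*(k + 4*t)*(k*t + t)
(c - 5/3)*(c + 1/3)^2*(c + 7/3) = c^4 + 4*c^3/3 - 10*c^2/3 - 68*c/27 - 35/81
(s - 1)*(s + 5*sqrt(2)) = s^2 - s + 5*sqrt(2)*s - 5*sqrt(2)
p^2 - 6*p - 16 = (p - 8)*(p + 2)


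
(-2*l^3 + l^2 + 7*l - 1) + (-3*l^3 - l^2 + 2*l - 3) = -5*l^3 + 9*l - 4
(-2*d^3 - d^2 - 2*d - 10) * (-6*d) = 12*d^4 + 6*d^3 + 12*d^2 + 60*d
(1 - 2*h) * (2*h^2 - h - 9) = -4*h^3 + 4*h^2 + 17*h - 9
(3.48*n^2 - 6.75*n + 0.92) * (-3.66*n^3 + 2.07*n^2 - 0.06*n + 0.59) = -12.7368*n^5 + 31.9086*n^4 - 17.5485*n^3 + 4.3626*n^2 - 4.0377*n + 0.5428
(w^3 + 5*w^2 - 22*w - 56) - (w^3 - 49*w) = 5*w^2 + 27*w - 56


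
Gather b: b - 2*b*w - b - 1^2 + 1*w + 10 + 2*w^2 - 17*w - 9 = -2*b*w + 2*w^2 - 16*w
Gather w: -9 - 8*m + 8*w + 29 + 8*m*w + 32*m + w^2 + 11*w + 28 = 24*m + w^2 + w*(8*m + 19) + 48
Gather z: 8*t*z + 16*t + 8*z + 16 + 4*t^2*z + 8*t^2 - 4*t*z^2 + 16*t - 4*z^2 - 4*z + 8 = 8*t^2 + 32*t + z^2*(-4*t - 4) + z*(4*t^2 + 8*t + 4) + 24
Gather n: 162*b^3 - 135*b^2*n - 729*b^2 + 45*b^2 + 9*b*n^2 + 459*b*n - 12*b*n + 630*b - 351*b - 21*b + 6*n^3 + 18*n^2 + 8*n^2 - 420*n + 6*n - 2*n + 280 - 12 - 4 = 162*b^3 - 684*b^2 + 258*b + 6*n^3 + n^2*(9*b + 26) + n*(-135*b^2 + 447*b - 416) + 264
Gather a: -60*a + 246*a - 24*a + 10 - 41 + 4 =162*a - 27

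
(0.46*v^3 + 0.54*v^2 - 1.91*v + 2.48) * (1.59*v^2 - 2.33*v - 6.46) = 0.7314*v^5 - 0.2132*v^4 - 7.2667*v^3 + 4.9051*v^2 + 6.5602*v - 16.0208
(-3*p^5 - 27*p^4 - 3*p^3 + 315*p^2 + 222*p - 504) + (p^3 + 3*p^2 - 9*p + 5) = -3*p^5 - 27*p^4 - 2*p^3 + 318*p^2 + 213*p - 499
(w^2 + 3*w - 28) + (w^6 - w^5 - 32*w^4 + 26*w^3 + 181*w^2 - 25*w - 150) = w^6 - w^5 - 32*w^4 + 26*w^3 + 182*w^2 - 22*w - 178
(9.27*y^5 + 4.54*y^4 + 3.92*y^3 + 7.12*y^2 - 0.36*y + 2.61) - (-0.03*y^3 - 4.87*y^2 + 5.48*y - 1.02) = 9.27*y^5 + 4.54*y^4 + 3.95*y^3 + 11.99*y^2 - 5.84*y + 3.63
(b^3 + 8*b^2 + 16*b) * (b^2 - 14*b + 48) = b^5 - 6*b^4 - 48*b^3 + 160*b^2 + 768*b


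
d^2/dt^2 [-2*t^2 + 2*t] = -4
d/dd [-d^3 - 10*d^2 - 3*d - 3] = -3*d^2 - 20*d - 3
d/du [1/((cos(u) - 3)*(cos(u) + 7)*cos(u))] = (3*sin(u) - 21*sin(u)/cos(u)^2 + 8*tan(u))/((cos(u) - 3)^2*(cos(u) + 7)^2)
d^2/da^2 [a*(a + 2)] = 2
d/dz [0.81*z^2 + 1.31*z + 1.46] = 1.62*z + 1.31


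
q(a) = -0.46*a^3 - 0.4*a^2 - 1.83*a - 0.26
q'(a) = -1.38*a^2 - 0.8*a - 1.83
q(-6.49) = 120.51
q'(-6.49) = -54.76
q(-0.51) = 0.63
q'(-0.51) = -1.78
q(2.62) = -16.07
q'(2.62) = -13.40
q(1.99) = -9.11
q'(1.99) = -8.89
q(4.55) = -60.20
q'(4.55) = -34.04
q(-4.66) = 46.13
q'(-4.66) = -28.07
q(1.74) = -7.08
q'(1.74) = -7.40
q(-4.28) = 36.31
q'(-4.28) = -23.69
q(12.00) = -874.70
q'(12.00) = -210.15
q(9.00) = -384.47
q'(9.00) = -120.81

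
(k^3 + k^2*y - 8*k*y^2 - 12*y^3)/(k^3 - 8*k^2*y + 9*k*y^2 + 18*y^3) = (-k^2 - 4*k*y - 4*y^2)/(-k^2 + 5*k*y + 6*y^2)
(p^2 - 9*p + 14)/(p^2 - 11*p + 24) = (p^2 - 9*p + 14)/(p^2 - 11*p + 24)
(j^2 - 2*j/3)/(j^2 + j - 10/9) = 3*j/(3*j + 5)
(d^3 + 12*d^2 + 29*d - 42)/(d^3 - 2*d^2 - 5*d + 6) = (d^2 + 13*d + 42)/(d^2 - d - 6)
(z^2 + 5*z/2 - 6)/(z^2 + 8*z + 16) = (z - 3/2)/(z + 4)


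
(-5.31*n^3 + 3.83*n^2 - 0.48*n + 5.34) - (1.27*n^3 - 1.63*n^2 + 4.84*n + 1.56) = -6.58*n^3 + 5.46*n^2 - 5.32*n + 3.78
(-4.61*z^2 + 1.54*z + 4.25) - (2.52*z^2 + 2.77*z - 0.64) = -7.13*z^2 - 1.23*z + 4.89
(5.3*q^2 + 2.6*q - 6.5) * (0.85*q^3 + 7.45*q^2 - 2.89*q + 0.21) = 4.505*q^5 + 41.695*q^4 - 1.472*q^3 - 54.826*q^2 + 19.331*q - 1.365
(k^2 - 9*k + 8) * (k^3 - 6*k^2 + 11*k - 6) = k^5 - 15*k^4 + 73*k^3 - 153*k^2 + 142*k - 48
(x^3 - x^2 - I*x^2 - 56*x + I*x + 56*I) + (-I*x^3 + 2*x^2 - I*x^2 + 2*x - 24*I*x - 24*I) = x^3 - I*x^3 + x^2 - 2*I*x^2 - 54*x - 23*I*x + 32*I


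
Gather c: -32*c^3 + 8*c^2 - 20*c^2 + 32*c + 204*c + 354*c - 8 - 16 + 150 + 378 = -32*c^3 - 12*c^2 + 590*c + 504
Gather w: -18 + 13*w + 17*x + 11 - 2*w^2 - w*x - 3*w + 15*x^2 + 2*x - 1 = -2*w^2 + w*(10 - x) + 15*x^2 + 19*x - 8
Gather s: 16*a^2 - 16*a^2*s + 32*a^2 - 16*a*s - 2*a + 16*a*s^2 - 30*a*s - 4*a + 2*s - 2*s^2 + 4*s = 48*a^2 - 6*a + s^2*(16*a - 2) + s*(-16*a^2 - 46*a + 6)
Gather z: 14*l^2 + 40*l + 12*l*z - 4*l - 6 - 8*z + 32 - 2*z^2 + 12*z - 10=14*l^2 + 36*l - 2*z^2 + z*(12*l + 4) + 16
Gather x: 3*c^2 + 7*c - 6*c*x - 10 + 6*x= 3*c^2 + 7*c + x*(6 - 6*c) - 10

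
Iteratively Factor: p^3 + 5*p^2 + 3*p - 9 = (p - 1)*(p^2 + 6*p + 9) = (p - 1)*(p + 3)*(p + 3)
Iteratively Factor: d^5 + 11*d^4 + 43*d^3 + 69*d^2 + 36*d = (d + 3)*(d^4 + 8*d^3 + 19*d^2 + 12*d) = (d + 1)*(d + 3)*(d^3 + 7*d^2 + 12*d) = (d + 1)*(d + 3)^2*(d^2 + 4*d) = (d + 1)*(d + 3)^2*(d + 4)*(d)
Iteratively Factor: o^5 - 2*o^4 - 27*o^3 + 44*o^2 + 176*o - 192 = (o - 4)*(o^4 + 2*o^3 - 19*o^2 - 32*o + 48) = (o - 4)*(o + 3)*(o^3 - o^2 - 16*o + 16) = (o - 4)*(o - 1)*(o + 3)*(o^2 - 16) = (o - 4)*(o - 1)*(o + 3)*(o + 4)*(o - 4)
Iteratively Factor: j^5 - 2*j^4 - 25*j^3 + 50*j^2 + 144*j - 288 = (j - 2)*(j^4 - 25*j^2 + 144) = (j - 2)*(j + 3)*(j^3 - 3*j^2 - 16*j + 48) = (j - 3)*(j - 2)*(j + 3)*(j^2 - 16) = (j - 3)*(j - 2)*(j + 3)*(j + 4)*(j - 4)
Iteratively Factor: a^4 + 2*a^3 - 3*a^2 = (a)*(a^3 + 2*a^2 - 3*a) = a^2*(a^2 + 2*a - 3) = a^2*(a + 3)*(a - 1)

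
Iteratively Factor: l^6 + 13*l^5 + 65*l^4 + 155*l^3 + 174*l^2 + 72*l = (l + 4)*(l^5 + 9*l^4 + 29*l^3 + 39*l^2 + 18*l) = l*(l + 4)*(l^4 + 9*l^3 + 29*l^2 + 39*l + 18) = l*(l + 3)*(l + 4)*(l^3 + 6*l^2 + 11*l + 6) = l*(l + 1)*(l + 3)*(l + 4)*(l^2 + 5*l + 6) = l*(l + 1)*(l + 3)^2*(l + 4)*(l + 2)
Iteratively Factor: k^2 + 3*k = (k + 3)*(k)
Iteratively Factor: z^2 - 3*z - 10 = (z + 2)*(z - 5)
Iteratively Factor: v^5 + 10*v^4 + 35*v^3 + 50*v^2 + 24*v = (v + 4)*(v^4 + 6*v^3 + 11*v^2 + 6*v) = (v + 1)*(v + 4)*(v^3 + 5*v^2 + 6*v) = (v + 1)*(v + 2)*(v + 4)*(v^2 + 3*v) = v*(v + 1)*(v + 2)*(v + 4)*(v + 3)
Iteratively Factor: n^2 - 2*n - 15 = (n - 5)*(n + 3)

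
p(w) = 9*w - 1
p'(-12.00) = 9.00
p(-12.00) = -109.00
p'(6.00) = 9.00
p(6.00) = 53.00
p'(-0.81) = 9.00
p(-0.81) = -8.29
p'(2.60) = 9.00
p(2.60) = 22.40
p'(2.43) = 9.00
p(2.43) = 20.87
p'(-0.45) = 9.00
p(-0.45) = -5.05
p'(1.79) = 9.00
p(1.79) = 15.11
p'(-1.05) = 9.00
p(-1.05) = -10.45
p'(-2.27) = 9.00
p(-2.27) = -21.43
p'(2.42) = 9.00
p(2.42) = 20.78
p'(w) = 9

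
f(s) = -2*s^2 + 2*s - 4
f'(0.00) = 2.00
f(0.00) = -4.00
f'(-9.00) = 38.00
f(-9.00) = -184.00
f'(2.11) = -6.44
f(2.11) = -8.68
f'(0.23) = 1.08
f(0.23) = -3.65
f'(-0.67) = 4.68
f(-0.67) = -6.24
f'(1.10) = -2.40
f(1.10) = -4.22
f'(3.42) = -11.68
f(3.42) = -20.55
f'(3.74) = -12.96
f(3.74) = -24.50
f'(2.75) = -9.00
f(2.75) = -13.62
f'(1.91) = -5.64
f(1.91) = -7.48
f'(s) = 2 - 4*s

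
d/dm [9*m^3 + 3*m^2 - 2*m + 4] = 27*m^2 + 6*m - 2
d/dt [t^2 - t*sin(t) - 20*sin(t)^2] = -t*cos(t) + 2*t - sin(t) - 20*sin(2*t)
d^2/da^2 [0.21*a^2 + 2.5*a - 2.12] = 0.420000000000000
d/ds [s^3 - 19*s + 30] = 3*s^2 - 19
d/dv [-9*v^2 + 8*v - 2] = 8 - 18*v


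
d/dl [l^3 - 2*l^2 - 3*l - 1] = 3*l^2 - 4*l - 3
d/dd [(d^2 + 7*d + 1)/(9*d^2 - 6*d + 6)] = (-23*d^2 - 2*d + 16)/(3*(9*d^4 - 12*d^3 + 16*d^2 - 8*d + 4))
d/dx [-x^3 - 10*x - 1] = -3*x^2 - 10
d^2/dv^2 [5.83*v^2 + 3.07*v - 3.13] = 11.6600000000000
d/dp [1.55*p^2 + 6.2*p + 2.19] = 3.1*p + 6.2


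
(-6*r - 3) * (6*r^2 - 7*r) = -36*r^3 + 24*r^2 + 21*r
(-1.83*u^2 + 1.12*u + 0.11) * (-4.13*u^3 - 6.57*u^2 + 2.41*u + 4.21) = 7.5579*u^5 + 7.3975*u^4 - 12.223*u^3 - 5.7278*u^2 + 4.9803*u + 0.4631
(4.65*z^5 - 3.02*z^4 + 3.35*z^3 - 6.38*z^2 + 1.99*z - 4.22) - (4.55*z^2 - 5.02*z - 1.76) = 4.65*z^5 - 3.02*z^4 + 3.35*z^3 - 10.93*z^2 + 7.01*z - 2.46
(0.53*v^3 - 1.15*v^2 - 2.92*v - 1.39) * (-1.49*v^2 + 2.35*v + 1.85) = -0.7897*v^5 + 2.959*v^4 + 2.6288*v^3 - 6.9184*v^2 - 8.6685*v - 2.5715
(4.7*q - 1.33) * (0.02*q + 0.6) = 0.094*q^2 + 2.7934*q - 0.798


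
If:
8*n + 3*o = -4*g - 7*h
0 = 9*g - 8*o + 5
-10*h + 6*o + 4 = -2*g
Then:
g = 8*o/9 - 5/9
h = 7*o/9 + 13/45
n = 1/40 - 3*o/2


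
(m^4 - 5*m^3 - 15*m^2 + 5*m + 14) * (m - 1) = m^5 - 6*m^4 - 10*m^3 + 20*m^2 + 9*m - 14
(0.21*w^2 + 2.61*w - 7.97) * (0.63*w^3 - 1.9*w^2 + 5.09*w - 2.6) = 0.1323*w^5 + 1.2453*w^4 - 8.9112*w^3 + 27.8819*w^2 - 47.3533*w + 20.722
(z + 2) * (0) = 0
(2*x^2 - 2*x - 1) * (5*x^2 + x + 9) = 10*x^4 - 8*x^3 + 11*x^2 - 19*x - 9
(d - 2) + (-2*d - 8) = -d - 10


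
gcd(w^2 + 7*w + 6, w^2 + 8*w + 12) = w + 6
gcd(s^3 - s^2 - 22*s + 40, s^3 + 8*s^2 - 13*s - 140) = s^2 + s - 20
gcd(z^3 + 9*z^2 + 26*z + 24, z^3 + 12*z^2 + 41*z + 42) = z^2 + 5*z + 6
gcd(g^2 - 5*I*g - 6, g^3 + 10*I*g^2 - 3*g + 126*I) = g - 3*I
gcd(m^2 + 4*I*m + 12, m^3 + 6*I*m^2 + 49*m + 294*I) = m + 6*I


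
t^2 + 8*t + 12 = (t + 2)*(t + 6)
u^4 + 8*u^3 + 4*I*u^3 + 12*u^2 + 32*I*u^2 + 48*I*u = u*(u + 2)*(u + 6)*(u + 4*I)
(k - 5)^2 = k^2 - 10*k + 25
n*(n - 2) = n^2 - 2*n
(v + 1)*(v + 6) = v^2 + 7*v + 6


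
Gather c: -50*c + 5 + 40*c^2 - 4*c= 40*c^2 - 54*c + 5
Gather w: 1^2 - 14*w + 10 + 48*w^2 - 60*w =48*w^2 - 74*w + 11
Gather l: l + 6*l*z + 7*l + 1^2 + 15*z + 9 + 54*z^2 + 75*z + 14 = l*(6*z + 8) + 54*z^2 + 90*z + 24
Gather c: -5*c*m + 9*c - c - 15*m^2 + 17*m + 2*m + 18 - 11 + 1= c*(8 - 5*m) - 15*m^2 + 19*m + 8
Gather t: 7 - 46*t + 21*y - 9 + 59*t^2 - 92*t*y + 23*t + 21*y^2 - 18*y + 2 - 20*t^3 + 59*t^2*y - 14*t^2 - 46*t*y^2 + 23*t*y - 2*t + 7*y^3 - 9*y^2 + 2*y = -20*t^3 + t^2*(59*y + 45) + t*(-46*y^2 - 69*y - 25) + 7*y^3 + 12*y^2 + 5*y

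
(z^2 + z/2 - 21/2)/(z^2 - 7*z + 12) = (z + 7/2)/(z - 4)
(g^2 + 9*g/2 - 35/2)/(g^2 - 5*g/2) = (g + 7)/g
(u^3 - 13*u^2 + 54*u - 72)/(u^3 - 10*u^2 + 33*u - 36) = (u - 6)/(u - 3)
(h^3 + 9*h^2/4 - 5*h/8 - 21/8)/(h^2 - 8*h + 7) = (8*h^2 + 26*h + 21)/(8*(h - 7))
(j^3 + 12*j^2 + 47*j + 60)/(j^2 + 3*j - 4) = (j^2 + 8*j + 15)/(j - 1)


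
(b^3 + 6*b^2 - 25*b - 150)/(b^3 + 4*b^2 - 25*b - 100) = (b + 6)/(b + 4)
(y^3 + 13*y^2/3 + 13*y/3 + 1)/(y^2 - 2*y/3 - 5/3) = (3*y^2 + 10*y + 3)/(3*y - 5)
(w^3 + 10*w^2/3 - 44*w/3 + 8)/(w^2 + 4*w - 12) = w - 2/3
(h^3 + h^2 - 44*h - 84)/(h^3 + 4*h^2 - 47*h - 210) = (h + 2)/(h + 5)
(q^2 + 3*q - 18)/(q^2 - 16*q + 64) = (q^2 + 3*q - 18)/(q^2 - 16*q + 64)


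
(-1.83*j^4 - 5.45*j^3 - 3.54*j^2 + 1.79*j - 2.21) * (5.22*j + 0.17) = -9.5526*j^5 - 28.7601*j^4 - 19.4053*j^3 + 8.742*j^2 - 11.2319*j - 0.3757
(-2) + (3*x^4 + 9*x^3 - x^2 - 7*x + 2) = 3*x^4 + 9*x^3 - x^2 - 7*x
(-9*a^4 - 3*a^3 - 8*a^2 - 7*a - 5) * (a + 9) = -9*a^5 - 84*a^4 - 35*a^3 - 79*a^2 - 68*a - 45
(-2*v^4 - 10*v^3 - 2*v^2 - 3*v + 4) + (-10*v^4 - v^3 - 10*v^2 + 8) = -12*v^4 - 11*v^3 - 12*v^2 - 3*v + 12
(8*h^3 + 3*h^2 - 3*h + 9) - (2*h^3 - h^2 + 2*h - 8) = 6*h^3 + 4*h^2 - 5*h + 17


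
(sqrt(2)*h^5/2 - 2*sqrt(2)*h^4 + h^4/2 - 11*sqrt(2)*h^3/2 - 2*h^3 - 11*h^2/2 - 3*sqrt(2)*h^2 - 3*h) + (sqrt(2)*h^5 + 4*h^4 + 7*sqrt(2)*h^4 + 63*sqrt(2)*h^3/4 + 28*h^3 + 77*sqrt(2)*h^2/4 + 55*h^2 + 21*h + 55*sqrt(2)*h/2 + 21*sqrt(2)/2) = 3*sqrt(2)*h^5/2 + 9*h^4/2 + 5*sqrt(2)*h^4 + 41*sqrt(2)*h^3/4 + 26*h^3 + 65*sqrt(2)*h^2/4 + 99*h^2/2 + 18*h + 55*sqrt(2)*h/2 + 21*sqrt(2)/2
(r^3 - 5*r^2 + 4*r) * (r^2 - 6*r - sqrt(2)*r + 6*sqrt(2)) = r^5 - 11*r^4 - sqrt(2)*r^4 + 11*sqrt(2)*r^3 + 34*r^3 - 34*sqrt(2)*r^2 - 24*r^2 + 24*sqrt(2)*r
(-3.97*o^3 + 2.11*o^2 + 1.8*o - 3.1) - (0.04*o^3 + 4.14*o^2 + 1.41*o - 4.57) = -4.01*o^3 - 2.03*o^2 + 0.39*o + 1.47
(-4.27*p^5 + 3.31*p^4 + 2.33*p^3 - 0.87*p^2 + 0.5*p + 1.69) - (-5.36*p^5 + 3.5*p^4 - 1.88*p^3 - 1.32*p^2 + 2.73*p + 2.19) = 1.09*p^5 - 0.19*p^4 + 4.21*p^3 + 0.45*p^2 - 2.23*p - 0.5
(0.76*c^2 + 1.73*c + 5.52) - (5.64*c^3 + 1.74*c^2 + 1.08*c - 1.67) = -5.64*c^3 - 0.98*c^2 + 0.65*c + 7.19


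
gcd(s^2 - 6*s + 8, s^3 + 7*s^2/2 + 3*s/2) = 1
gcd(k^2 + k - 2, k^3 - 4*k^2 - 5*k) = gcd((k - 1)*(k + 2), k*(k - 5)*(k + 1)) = 1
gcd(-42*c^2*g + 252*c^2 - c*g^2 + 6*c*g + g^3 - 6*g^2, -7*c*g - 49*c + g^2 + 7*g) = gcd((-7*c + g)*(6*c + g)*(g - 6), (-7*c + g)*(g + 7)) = 7*c - g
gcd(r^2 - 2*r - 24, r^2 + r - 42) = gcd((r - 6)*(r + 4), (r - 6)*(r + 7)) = r - 6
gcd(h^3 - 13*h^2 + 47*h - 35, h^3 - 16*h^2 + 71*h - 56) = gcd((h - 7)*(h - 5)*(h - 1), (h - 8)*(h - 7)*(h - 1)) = h^2 - 8*h + 7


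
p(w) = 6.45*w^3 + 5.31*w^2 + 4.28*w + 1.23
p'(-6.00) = 637.16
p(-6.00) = -1226.49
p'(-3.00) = 146.57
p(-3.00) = -137.97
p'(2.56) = 158.28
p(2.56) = 155.20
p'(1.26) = 48.38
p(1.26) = 27.96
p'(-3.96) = 265.66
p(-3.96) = -332.99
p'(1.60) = 70.81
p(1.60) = 48.09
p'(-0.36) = 2.96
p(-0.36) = 0.08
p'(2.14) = 115.62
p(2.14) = 97.92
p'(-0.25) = 2.83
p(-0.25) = 0.39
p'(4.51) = 445.76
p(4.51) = 720.22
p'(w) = 19.35*w^2 + 10.62*w + 4.28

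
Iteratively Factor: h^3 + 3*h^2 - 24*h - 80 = (h + 4)*(h^2 - h - 20) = (h - 5)*(h + 4)*(h + 4)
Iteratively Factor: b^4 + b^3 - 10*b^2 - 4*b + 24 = (b - 2)*(b^3 + 3*b^2 - 4*b - 12) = (b - 2)*(b + 2)*(b^2 + b - 6) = (b - 2)^2*(b + 2)*(b + 3)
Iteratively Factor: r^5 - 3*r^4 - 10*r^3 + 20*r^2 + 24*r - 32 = (r - 4)*(r^4 + r^3 - 6*r^2 - 4*r + 8) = (r - 4)*(r + 2)*(r^3 - r^2 - 4*r + 4) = (r - 4)*(r + 2)^2*(r^2 - 3*r + 2) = (r - 4)*(r - 1)*(r + 2)^2*(r - 2)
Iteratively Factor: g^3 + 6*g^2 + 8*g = (g + 4)*(g^2 + 2*g) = g*(g + 4)*(g + 2)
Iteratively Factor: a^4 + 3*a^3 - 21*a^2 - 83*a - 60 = (a + 1)*(a^3 + 2*a^2 - 23*a - 60) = (a - 5)*(a + 1)*(a^2 + 7*a + 12) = (a - 5)*(a + 1)*(a + 3)*(a + 4)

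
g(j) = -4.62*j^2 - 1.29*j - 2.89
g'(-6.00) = 54.15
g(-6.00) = -161.47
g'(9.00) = -84.45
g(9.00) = -388.72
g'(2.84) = -27.53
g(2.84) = -43.82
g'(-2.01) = 17.28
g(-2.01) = -18.96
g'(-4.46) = 39.92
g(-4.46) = -89.04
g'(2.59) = -25.22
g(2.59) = -37.22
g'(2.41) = -23.56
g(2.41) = -32.83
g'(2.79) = -27.07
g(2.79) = -42.45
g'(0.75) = -8.22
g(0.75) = -6.46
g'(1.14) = -11.82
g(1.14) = -10.36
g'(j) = -9.24*j - 1.29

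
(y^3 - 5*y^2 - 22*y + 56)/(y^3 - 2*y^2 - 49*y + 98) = (y + 4)/(y + 7)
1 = 1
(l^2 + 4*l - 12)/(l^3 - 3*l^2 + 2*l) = (l + 6)/(l*(l - 1))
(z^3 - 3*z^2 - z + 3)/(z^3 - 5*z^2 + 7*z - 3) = (z + 1)/(z - 1)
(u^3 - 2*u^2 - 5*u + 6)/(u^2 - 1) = (u^2 - u - 6)/(u + 1)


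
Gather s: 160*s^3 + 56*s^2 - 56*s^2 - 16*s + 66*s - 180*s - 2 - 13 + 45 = 160*s^3 - 130*s + 30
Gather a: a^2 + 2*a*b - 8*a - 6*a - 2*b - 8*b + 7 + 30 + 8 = a^2 + a*(2*b - 14) - 10*b + 45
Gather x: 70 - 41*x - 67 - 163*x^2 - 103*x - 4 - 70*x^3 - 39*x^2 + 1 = -70*x^3 - 202*x^2 - 144*x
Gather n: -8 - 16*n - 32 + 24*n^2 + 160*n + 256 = 24*n^2 + 144*n + 216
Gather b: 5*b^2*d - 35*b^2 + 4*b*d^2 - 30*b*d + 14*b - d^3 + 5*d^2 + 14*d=b^2*(5*d - 35) + b*(4*d^2 - 30*d + 14) - d^3 + 5*d^2 + 14*d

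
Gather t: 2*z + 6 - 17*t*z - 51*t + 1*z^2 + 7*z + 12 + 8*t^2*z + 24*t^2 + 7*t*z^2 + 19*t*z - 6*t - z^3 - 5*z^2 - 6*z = t^2*(8*z + 24) + t*(7*z^2 + 2*z - 57) - z^3 - 4*z^2 + 3*z + 18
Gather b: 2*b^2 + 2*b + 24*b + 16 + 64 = 2*b^2 + 26*b + 80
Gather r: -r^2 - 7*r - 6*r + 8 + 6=-r^2 - 13*r + 14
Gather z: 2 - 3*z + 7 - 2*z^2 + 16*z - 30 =-2*z^2 + 13*z - 21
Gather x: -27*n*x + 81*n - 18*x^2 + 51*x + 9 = 81*n - 18*x^2 + x*(51 - 27*n) + 9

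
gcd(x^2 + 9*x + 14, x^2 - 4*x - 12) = x + 2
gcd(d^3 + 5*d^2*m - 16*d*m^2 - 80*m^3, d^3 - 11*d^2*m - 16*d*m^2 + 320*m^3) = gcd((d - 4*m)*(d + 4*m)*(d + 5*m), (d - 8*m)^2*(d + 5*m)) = d + 5*m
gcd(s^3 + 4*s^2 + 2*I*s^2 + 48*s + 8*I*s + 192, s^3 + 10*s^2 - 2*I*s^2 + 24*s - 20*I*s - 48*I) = s + 4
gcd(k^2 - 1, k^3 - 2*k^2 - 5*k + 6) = k - 1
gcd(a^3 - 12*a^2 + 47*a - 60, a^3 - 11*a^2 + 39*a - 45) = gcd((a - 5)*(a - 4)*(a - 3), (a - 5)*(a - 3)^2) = a^2 - 8*a + 15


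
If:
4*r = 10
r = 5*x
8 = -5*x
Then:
No Solution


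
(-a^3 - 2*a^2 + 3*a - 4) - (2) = -a^3 - 2*a^2 + 3*a - 6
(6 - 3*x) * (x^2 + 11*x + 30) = -3*x^3 - 27*x^2 - 24*x + 180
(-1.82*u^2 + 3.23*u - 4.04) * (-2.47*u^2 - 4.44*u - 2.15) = 4.4954*u^4 + 0.102700000000001*u^3 - 0.449399999999999*u^2 + 10.9931*u + 8.686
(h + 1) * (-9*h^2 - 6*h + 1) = -9*h^3 - 15*h^2 - 5*h + 1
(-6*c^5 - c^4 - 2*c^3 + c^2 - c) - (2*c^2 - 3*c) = -6*c^5 - c^4 - 2*c^3 - c^2 + 2*c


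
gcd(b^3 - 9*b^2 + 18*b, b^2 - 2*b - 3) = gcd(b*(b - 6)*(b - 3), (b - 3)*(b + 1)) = b - 3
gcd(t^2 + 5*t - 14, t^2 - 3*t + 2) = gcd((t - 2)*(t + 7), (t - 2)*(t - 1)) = t - 2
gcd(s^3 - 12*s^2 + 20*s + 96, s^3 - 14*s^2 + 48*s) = s^2 - 14*s + 48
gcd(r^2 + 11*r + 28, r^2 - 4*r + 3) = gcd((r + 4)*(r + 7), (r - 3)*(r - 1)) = 1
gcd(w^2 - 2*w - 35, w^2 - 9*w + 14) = w - 7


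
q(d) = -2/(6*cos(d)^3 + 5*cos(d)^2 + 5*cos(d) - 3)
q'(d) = -2*(18*sin(d)*cos(d)^2 + 10*sin(d)*cos(d) + 5*sin(d))/(6*cos(d)^3 + 5*cos(d)^2 + 5*cos(d) - 3)^2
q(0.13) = -0.16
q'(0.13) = -0.05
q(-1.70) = 0.56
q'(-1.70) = 0.62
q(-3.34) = 0.23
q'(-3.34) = -0.06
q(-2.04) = 0.42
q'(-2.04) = 0.32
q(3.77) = 0.29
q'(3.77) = 0.21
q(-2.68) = 0.26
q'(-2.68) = 0.15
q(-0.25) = -0.17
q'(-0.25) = 0.11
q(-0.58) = -0.24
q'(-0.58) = 0.42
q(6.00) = -0.17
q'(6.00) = 0.13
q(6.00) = -0.17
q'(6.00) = 0.13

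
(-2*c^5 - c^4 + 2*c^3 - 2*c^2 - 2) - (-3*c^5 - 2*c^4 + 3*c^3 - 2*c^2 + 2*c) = c^5 + c^4 - c^3 - 2*c - 2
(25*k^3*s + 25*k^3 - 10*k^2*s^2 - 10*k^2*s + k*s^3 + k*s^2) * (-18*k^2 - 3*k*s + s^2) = -450*k^5*s - 450*k^5 + 105*k^4*s^2 + 105*k^4*s + 37*k^3*s^3 + 37*k^3*s^2 - 13*k^2*s^4 - 13*k^2*s^3 + k*s^5 + k*s^4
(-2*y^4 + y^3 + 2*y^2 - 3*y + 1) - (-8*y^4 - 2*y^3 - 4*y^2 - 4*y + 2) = 6*y^4 + 3*y^3 + 6*y^2 + y - 1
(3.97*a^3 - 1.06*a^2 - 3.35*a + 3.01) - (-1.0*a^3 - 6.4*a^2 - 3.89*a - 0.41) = 4.97*a^3 + 5.34*a^2 + 0.54*a + 3.42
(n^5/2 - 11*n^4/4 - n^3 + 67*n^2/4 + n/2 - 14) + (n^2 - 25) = n^5/2 - 11*n^4/4 - n^3 + 71*n^2/4 + n/2 - 39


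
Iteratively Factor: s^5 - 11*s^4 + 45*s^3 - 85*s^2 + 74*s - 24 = (s - 4)*(s^4 - 7*s^3 + 17*s^2 - 17*s + 6) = (s - 4)*(s - 3)*(s^3 - 4*s^2 + 5*s - 2) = (s - 4)*(s - 3)*(s - 2)*(s^2 - 2*s + 1) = (s - 4)*(s - 3)*(s - 2)*(s - 1)*(s - 1)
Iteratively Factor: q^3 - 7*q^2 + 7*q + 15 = (q - 5)*(q^2 - 2*q - 3) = (q - 5)*(q - 3)*(q + 1)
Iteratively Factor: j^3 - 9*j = (j + 3)*(j^2 - 3*j) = (j - 3)*(j + 3)*(j)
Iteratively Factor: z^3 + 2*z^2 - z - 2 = (z - 1)*(z^2 + 3*z + 2) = (z - 1)*(z + 1)*(z + 2)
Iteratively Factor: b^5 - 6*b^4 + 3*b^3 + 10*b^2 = (b - 2)*(b^4 - 4*b^3 - 5*b^2) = (b - 5)*(b - 2)*(b^3 + b^2) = b*(b - 5)*(b - 2)*(b^2 + b) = b^2*(b - 5)*(b - 2)*(b + 1)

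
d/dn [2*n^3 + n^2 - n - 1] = 6*n^2 + 2*n - 1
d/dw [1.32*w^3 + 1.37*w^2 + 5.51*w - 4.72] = 3.96*w^2 + 2.74*w + 5.51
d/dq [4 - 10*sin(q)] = -10*cos(q)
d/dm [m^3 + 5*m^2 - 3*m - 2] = 3*m^2 + 10*m - 3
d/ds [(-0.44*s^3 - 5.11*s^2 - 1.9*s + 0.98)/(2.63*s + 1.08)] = (-2.3144*s^3 - 14.8649*s^2 - 11.0376*s - 4.6294)/(6.9169*s^2 + 5.6808*s + 1.1664)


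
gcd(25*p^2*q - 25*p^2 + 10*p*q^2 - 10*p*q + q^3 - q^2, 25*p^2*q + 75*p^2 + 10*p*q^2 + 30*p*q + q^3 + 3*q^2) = 25*p^2 + 10*p*q + q^2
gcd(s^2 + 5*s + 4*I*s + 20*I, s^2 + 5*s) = s + 5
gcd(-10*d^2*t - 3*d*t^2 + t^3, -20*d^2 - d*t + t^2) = -5*d + t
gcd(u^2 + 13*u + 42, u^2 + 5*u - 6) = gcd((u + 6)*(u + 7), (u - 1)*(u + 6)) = u + 6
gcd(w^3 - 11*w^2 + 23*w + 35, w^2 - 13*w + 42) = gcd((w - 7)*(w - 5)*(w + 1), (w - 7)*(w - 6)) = w - 7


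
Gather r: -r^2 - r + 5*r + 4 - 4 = -r^2 + 4*r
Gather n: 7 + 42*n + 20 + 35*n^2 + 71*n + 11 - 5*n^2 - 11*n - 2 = 30*n^2 + 102*n + 36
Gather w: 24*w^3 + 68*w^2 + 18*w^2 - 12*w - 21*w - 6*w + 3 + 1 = 24*w^3 + 86*w^2 - 39*w + 4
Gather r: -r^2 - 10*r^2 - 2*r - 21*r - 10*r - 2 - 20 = -11*r^2 - 33*r - 22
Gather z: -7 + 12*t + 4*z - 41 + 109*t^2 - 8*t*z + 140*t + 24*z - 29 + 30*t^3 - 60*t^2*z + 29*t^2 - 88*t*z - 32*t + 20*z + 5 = 30*t^3 + 138*t^2 + 120*t + z*(-60*t^2 - 96*t + 48) - 72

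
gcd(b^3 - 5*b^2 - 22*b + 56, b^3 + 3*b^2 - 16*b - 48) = b + 4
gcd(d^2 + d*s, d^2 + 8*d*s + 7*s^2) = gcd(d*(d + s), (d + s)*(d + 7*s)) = d + s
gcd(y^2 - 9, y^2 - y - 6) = y - 3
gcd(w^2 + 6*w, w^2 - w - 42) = w + 6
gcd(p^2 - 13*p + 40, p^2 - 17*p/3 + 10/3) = p - 5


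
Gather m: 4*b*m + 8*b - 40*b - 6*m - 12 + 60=-32*b + m*(4*b - 6) + 48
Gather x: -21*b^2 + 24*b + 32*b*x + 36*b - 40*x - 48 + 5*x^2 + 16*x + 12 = -21*b^2 + 60*b + 5*x^2 + x*(32*b - 24) - 36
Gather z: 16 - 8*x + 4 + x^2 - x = x^2 - 9*x + 20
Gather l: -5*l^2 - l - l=-5*l^2 - 2*l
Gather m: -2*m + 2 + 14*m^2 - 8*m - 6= 14*m^2 - 10*m - 4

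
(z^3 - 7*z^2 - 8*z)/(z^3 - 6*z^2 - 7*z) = (z - 8)/(z - 7)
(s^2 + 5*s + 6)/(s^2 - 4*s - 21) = (s + 2)/(s - 7)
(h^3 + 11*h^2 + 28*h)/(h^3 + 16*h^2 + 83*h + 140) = h/(h + 5)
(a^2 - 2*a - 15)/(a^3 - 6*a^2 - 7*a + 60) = 1/(a - 4)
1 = 1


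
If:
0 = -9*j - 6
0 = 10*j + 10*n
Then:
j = -2/3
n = 2/3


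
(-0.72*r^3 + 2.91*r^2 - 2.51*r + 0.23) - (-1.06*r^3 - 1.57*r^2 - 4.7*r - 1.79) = 0.34*r^3 + 4.48*r^2 + 2.19*r + 2.02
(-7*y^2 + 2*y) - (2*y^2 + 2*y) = -9*y^2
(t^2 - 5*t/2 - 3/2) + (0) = t^2 - 5*t/2 - 3/2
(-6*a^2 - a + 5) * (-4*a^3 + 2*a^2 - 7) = 24*a^5 - 8*a^4 - 22*a^3 + 52*a^2 + 7*a - 35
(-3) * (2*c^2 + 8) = -6*c^2 - 24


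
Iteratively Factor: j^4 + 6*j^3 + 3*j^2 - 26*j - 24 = (j + 3)*(j^3 + 3*j^2 - 6*j - 8) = (j - 2)*(j + 3)*(j^2 + 5*j + 4) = (j - 2)*(j + 3)*(j + 4)*(j + 1)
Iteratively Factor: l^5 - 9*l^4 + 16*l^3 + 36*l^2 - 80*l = (l + 2)*(l^4 - 11*l^3 + 38*l^2 - 40*l) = (l - 2)*(l + 2)*(l^3 - 9*l^2 + 20*l) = l*(l - 2)*(l + 2)*(l^2 - 9*l + 20) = l*(l - 5)*(l - 2)*(l + 2)*(l - 4)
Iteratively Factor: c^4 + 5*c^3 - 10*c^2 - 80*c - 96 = (c + 4)*(c^3 + c^2 - 14*c - 24) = (c + 2)*(c + 4)*(c^2 - c - 12) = (c - 4)*(c + 2)*(c + 4)*(c + 3)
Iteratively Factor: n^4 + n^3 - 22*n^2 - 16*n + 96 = (n - 4)*(n^3 + 5*n^2 - 2*n - 24) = (n - 4)*(n + 3)*(n^2 + 2*n - 8) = (n - 4)*(n - 2)*(n + 3)*(n + 4)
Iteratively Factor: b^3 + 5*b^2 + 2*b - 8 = (b + 2)*(b^2 + 3*b - 4) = (b + 2)*(b + 4)*(b - 1)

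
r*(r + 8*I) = r^2 + 8*I*r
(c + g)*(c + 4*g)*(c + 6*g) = c^3 + 11*c^2*g + 34*c*g^2 + 24*g^3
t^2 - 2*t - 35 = (t - 7)*(t + 5)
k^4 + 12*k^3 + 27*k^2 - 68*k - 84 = (k - 2)*(k + 1)*(k + 6)*(k + 7)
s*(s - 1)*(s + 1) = s^3 - s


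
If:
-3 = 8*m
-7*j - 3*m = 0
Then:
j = 9/56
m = -3/8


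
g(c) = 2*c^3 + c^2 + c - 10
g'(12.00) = 889.00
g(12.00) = 3602.00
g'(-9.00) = 469.00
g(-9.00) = -1396.00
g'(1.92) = 26.96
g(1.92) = 9.76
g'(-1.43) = 10.41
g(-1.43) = -15.23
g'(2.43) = 41.29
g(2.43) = 27.03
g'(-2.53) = 34.35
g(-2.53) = -38.52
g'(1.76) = 23.11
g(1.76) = 5.76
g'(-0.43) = 1.25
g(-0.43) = -10.40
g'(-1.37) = 9.52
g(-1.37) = -14.64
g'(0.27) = 1.98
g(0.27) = -9.62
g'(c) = 6*c^2 + 2*c + 1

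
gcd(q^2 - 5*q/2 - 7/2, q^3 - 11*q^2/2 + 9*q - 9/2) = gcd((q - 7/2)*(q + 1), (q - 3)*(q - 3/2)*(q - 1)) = 1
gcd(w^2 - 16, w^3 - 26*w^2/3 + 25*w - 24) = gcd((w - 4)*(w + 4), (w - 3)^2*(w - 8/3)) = 1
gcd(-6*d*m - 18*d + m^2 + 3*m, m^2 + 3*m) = m + 3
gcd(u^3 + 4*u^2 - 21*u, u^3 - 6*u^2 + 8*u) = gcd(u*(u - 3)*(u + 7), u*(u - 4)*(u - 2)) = u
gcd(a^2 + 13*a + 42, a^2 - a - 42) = a + 6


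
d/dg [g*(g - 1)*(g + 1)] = 3*g^2 - 1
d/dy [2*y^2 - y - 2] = 4*y - 1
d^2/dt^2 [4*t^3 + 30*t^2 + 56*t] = 24*t + 60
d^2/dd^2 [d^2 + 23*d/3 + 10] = 2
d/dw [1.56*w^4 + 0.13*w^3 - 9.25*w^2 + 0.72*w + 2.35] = 6.24*w^3 + 0.39*w^2 - 18.5*w + 0.72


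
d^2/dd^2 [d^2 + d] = 2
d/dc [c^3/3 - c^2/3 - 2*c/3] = c^2 - 2*c/3 - 2/3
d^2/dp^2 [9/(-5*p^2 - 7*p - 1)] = 18*(25*p^2 + 35*p - (10*p + 7)^2 + 5)/(5*p^2 + 7*p + 1)^3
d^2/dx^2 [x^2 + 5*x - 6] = 2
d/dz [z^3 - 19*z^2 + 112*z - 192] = 3*z^2 - 38*z + 112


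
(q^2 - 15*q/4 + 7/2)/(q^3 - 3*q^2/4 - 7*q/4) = (q - 2)/(q*(q + 1))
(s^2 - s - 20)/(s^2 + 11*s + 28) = (s - 5)/(s + 7)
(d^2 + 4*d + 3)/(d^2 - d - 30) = (d^2 + 4*d + 3)/(d^2 - d - 30)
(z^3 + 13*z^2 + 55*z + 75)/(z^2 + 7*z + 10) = (z^2 + 8*z + 15)/(z + 2)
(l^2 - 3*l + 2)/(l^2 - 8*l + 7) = (l - 2)/(l - 7)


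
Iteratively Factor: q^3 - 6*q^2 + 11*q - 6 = (q - 3)*(q^2 - 3*q + 2) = (q - 3)*(q - 1)*(q - 2)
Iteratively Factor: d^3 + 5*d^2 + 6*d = (d + 3)*(d^2 + 2*d) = d*(d + 3)*(d + 2)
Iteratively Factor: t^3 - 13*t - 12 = (t - 4)*(t^2 + 4*t + 3) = (t - 4)*(t + 1)*(t + 3)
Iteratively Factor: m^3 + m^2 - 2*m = (m + 2)*(m^2 - m) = (m - 1)*(m + 2)*(m)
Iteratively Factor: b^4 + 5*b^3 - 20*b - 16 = (b - 2)*(b^3 + 7*b^2 + 14*b + 8) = (b - 2)*(b + 4)*(b^2 + 3*b + 2) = (b - 2)*(b + 1)*(b + 4)*(b + 2)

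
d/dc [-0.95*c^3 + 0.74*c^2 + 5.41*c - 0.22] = -2.85*c^2 + 1.48*c + 5.41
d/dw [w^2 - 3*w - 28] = 2*w - 3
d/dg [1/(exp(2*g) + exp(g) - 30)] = (-2*exp(g) - 1)*exp(g)/(exp(2*g) + exp(g) - 30)^2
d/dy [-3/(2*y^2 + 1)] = 12*y/(2*y^2 + 1)^2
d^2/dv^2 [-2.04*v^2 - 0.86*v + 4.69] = -4.08000000000000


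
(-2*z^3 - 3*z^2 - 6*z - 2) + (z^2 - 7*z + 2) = -2*z^3 - 2*z^2 - 13*z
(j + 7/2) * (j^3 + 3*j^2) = j^4 + 13*j^3/2 + 21*j^2/2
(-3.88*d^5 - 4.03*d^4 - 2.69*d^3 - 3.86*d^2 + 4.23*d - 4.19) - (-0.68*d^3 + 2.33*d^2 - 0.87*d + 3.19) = -3.88*d^5 - 4.03*d^4 - 2.01*d^3 - 6.19*d^2 + 5.1*d - 7.38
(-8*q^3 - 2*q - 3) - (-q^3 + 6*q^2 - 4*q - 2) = -7*q^3 - 6*q^2 + 2*q - 1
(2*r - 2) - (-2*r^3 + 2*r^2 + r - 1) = 2*r^3 - 2*r^2 + r - 1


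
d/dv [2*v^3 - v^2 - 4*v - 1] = 6*v^2 - 2*v - 4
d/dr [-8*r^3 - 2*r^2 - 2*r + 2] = -24*r^2 - 4*r - 2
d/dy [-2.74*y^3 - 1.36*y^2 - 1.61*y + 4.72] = -8.22*y^2 - 2.72*y - 1.61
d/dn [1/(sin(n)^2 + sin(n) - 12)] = -(2*sin(n) + 1)*cos(n)/(sin(n)^2 + sin(n) - 12)^2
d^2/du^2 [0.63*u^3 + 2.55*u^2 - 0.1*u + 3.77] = 3.78*u + 5.1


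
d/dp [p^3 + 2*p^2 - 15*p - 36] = 3*p^2 + 4*p - 15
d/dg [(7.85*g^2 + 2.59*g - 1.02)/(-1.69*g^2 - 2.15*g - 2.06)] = (-12.5004*g^2 - 35.7896*g - 7.5284)/(2.8561*g^4 + 7.267*g^3 + 11.5853*g^2 + 8.858*g + 4.2436)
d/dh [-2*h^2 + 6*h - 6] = 6 - 4*h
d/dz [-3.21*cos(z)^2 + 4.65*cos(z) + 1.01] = (6.42*cos(z) - 4.65)*sin(z)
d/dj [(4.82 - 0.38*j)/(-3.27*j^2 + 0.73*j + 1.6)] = (-1.2426*j^2 + 31.5228*j - 4.1266)/(10.6929*j^4 - 4.7742*j^3 - 9.9311*j^2 + 2.336*j + 2.56)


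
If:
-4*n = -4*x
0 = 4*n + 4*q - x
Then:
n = x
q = -3*x/4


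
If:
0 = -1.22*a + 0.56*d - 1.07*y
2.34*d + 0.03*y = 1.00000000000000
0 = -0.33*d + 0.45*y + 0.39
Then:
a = 0.68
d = 0.43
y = -0.55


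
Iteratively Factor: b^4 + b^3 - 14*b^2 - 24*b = (b - 4)*(b^3 + 5*b^2 + 6*b) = (b - 4)*(b + 2)*(b^2 + 3*b) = (b - 4)*(b + 2)*(b + 3)*(b)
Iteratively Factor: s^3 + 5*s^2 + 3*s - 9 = (s + 3)*(s^2 + 2*s - 3) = (s - 1)*(s + 3)*(s + 3)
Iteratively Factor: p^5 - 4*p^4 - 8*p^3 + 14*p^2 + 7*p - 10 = (p - 1)*(p^4 - 3*p^3 - 11*p^2 + 3*p + 10) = (p - 1)*(p + 1)*(p^3 - 4*p^2 - 7*p + 10) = (p - 5)*(p - 1)*(p + 1)*(p^2 + p - 2) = (p - 5)*(p - 1)*(p + 1)*(p + 2)*(p - 1)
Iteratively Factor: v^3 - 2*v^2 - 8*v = (v)*(v^2 - 2*v - 8) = v*(v + 2)*(v - 4)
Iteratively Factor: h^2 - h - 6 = (h - 3)*(h + 2)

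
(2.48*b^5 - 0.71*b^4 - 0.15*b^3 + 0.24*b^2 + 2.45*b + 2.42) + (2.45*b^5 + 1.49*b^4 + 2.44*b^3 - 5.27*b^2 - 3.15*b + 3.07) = 4.93*b^5 + 0.78*b^4 + 2.29*b^3 - 5.03*b^2 - 0.7*b + 5.49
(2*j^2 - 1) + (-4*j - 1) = 2*j^2 - 4*j - 2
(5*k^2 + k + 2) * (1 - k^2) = -5*k^4 - k^3 + 3*k^2 + k + 2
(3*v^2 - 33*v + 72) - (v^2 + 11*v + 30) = 2*v^2 - 44*v + 42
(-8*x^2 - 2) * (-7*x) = 56*x^3 + 14*x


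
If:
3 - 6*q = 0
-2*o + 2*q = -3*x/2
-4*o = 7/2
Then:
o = -7/8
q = 1/2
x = -11/6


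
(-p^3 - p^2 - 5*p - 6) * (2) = -2*p^3 - 2*p^2 - 10*p - 12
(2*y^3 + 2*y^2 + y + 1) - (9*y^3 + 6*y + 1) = -7*y^3 + 2*y^2 - 5*y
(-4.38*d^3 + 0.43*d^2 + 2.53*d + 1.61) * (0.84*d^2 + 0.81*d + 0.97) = -3.6792*d^5 - 3.1866*d^4 - 1.7751*d^3 + 3.8188*d^2 + 3.7582*d + 1.5617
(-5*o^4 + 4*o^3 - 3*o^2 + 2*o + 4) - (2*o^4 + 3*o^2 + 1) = -7*o^4 + 4*o^3 - 6*o^2 + 2*o + 3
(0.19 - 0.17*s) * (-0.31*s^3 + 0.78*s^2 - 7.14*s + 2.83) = 0.0527*s^4 - 0.1915*s^3 + 1.362*s^2 - 1.8377*s + 0.5377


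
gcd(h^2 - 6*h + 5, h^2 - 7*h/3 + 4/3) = h - 1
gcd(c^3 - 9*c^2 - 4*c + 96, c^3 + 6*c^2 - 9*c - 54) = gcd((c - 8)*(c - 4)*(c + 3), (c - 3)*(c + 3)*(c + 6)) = c + 3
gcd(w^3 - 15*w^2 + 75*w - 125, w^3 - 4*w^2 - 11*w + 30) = w - 5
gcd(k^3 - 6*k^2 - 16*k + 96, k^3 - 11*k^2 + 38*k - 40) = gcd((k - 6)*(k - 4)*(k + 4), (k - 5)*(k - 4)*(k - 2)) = k - 4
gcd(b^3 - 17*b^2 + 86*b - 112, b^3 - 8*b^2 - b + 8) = b - 8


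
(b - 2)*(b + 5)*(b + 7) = b^3 + 10*b^2 + 11*b - 70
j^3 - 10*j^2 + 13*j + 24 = (j - 8)*(j - 3)*(j + 1)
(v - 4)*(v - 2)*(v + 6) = v^3 - 28*v + 48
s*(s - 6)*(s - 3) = s^3 - 9*s^2 + 18*s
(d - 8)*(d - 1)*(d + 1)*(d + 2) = d^4 - 6*d^3 - 17*d^2 + 6*d + 16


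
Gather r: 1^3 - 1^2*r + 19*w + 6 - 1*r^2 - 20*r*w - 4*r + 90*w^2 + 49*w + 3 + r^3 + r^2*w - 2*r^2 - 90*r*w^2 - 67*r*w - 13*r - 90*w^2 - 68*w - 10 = r^3 + r^2*(w - 3) + r*(-90*w^2 - 87*w - 18)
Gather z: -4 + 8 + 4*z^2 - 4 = 4*z^2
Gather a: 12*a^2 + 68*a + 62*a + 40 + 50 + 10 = 12*a^2 + 130*a + 100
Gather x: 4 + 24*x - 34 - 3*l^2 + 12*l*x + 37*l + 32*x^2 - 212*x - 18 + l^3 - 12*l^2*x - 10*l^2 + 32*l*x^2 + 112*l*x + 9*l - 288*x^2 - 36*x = l^3 - 13*l^2 + 46*l + x^2*(32*l - 256) + x*(-12*l^2 + 124*l - 224) - 48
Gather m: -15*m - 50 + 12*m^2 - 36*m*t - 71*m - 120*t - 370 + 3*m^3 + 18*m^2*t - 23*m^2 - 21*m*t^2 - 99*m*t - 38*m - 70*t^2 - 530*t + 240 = 3*m^3 + m^2*(18*t - 11) + m*(-21*t^2 - 135*t - 124) - 70*t^2 - 650*t - 180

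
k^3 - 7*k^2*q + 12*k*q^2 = k*(k - 4*q)*(k - 3*q)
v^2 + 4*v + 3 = (v + 1)*(v + 3)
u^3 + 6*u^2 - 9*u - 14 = (u - 2)*(u + 1)*(u + 7)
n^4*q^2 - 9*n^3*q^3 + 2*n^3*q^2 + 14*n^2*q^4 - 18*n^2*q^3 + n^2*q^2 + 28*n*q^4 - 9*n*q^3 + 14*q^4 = (n - 7*q)*(n - 2*q)*(n*q + q)^2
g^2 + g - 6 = (g - 2)*(g + 3)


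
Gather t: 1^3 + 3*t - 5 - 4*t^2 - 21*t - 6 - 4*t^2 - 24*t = -8*t^2 - 42*t - 10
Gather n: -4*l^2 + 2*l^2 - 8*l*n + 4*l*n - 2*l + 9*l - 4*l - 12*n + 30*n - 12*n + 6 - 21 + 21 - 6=-2*l^2 + 3*l + n*(6 - 4*l)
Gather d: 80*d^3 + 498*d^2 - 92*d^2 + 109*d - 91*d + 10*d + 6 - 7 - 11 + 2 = 80*d^3 + 406*d^2 + 28*d - 10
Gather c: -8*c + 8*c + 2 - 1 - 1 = 0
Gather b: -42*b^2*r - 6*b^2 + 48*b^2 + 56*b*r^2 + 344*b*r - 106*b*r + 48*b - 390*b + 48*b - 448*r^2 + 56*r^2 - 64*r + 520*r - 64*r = b^2*(42 - 42*r) + b*(56*r^2 + 238*r - 294) - 392*r^2 + 392*r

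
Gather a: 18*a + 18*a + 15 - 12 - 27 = 36*a - 24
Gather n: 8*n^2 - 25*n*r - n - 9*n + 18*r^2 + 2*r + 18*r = 8*n^2 + n*(-25*r - 10) + 18*r^2 + 20*r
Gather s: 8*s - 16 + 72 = 8*s + 56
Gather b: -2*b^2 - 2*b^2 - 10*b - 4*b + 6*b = -4*b^2 - 8*b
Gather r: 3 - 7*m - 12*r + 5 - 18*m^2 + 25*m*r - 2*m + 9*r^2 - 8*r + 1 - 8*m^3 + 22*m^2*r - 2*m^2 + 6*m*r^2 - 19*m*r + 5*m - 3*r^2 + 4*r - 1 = -8*m^3 - 20*m^2 - 4*m + r^2*(6*m + 6) + r*(22*m^2 + 6*m - 16) + 8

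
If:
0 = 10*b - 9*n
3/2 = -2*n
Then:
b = -27/40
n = -3/4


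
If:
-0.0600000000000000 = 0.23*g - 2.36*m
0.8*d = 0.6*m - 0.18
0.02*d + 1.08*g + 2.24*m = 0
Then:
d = -0.21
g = -0.04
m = 0.02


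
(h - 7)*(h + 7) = h^2 - 49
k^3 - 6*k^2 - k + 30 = (k - 5)*(k - 3)*(k + 2)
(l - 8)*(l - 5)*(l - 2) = l^3 - 15*l^2 + 66*l - 80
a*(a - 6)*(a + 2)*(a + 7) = a^4 + 3*a^3 - 40*a^2 - 84*a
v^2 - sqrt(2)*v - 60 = (v - 6*sqrt(2))*(v + 5*sqrt(2))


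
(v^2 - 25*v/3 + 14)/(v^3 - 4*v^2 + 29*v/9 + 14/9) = 3*(v - 6)/(3*v^2 - 5*v - 2)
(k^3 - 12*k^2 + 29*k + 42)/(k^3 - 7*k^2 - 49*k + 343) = (k^2 - 5*k - 6)/(k^2 - 49)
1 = 1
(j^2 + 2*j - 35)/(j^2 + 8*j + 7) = (j - 5)/(j + 1)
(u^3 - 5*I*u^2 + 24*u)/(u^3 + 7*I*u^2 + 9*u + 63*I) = u*(u - 8*I)/(u^2 + 4*I*u + 21)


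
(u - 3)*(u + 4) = u^2 + u - 12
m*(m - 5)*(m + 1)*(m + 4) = m^4 - 21*m^2 - 20*m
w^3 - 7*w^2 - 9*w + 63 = (w - 7)*(w - 3)*(w + 3)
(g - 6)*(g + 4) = g^2 - 2*g - 24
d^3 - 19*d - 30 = (d - 5)*(d + 2)*(d + 3)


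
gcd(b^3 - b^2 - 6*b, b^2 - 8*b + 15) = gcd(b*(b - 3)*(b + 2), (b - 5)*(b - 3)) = b - 3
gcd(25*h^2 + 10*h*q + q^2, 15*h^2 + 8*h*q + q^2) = 5*h + q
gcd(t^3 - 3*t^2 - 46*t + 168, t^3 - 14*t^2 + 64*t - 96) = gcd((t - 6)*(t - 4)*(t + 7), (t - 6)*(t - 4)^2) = t^2 - 10*t + 24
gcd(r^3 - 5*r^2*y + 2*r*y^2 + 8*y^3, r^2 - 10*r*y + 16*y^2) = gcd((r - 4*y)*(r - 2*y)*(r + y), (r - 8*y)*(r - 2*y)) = -r + 2*y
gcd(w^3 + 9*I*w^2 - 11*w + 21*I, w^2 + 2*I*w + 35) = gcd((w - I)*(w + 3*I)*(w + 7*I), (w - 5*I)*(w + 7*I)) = w + 7*I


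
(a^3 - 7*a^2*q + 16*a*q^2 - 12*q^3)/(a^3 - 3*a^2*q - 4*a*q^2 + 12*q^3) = (a - 2*q)/(a + 2*q)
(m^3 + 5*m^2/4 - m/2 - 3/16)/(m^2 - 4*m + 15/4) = (16*m^3 + 20*m^2 - 8*m - 3)/(4*(4*m^2 - 16*m + 15))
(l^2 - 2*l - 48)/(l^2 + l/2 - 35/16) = 16*(l^2 - 2*l - 48)/(16*l^2 + 8*l - 35)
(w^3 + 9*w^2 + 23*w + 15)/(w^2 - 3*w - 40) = (w^2 + 4*w + 3)/(w - 8)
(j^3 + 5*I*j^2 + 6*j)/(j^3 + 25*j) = (j^2 + 5*I*j + 6)/(j^2 + 25)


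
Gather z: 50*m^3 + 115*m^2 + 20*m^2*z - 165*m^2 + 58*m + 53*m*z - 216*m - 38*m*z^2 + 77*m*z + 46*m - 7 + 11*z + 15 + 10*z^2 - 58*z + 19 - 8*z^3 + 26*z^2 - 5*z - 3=50*m^3 - 50*m^2 - 112*m - 8*z^3 + z^2*(36 - 38*m) + z*(20*m^2 + 130*m - 52) + 24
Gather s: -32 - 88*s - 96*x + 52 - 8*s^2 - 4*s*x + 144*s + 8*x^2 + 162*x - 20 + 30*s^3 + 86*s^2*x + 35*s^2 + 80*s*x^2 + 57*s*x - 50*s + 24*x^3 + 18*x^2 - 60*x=30*s^3 + s^2*(86*x + 27) + s*(80*x^2 + 53*x + 6) + 24*x^3 + 26*x^2 + 6*x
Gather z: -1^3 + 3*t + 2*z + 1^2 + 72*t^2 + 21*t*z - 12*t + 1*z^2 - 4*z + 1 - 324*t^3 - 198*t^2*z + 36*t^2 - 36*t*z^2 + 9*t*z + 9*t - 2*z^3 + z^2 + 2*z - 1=-324*t^3 + 108*t^2 - 2*z^3 + z^2*(2 - 36*t) + z*(-198*t^2 + 30*t)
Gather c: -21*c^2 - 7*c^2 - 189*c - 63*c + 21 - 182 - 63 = -28*c^2 - 252*c - 224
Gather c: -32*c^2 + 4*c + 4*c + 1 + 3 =-32*c^2 + 8*c + 4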